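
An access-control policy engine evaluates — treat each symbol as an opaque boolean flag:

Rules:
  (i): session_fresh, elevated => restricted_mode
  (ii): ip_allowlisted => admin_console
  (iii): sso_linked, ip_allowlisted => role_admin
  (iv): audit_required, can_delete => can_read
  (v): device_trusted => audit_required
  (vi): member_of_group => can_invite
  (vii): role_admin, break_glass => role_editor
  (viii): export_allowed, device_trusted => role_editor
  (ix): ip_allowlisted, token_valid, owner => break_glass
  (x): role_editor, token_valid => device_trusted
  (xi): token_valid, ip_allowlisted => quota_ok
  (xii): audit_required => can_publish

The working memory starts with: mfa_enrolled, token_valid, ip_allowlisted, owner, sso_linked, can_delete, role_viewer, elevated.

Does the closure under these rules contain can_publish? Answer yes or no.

yes

Round 1: (ii) [ip_allowlisted => admin_console]; (iii) [sso_linked, ip_allowlisted => role_admin]; (ix) [ip_allowlisted, token_valid, owner => break_glass]; (xi) [token_valid, ip_allowlisted => quota_ok]. Adds admin_console, role_admin, break_glass, quota_ok.
Round 2: (vii) [role_admin, break_glass => role_editor]. Adds role_editor.
Round 3: (x) [role_editor, token_valid => device_trusted]. Adds device_trusted.
Round 4: (v) [device_trusted => audit_required]. Adds audit_required.
Round 5: (iv) [audit_required, can_delete => can_read]; (xii) [audit_required => can_publish]. Adds can_read, can_publish.
can_publish appears in round 5, so it is derivable.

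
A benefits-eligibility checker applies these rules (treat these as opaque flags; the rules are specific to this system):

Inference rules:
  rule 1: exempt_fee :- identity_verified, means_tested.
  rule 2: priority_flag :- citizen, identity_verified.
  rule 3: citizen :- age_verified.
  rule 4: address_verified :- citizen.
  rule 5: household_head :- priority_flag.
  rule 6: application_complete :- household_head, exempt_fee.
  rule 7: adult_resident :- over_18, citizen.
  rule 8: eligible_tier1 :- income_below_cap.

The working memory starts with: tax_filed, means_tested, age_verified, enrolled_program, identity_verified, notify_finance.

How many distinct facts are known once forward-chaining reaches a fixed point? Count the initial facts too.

12

[1] rule 1 [exempt_fee :- identity_verified, means_tested.]; rule 3 [citizen :- age_verified.]. ⇒ new: exempt_fee, citizen.
[2] rule 2 [priority_flag :- citizen, identity_verified.]; rule 4 [address_verified :- citizen.]. ⇒ new: priority_flag, address_verified.
[3] rule 5 [household_head :- priority_flag.]. ⇒ new: household_head.
[4] rule 6 [application_complete :- household_head, exempt_fee.]. ⇒ new: application_complete.
Closure: {address_verified, age_verified, application_complete, citizen, enrolled_program, exempt_fee, household_head, identity_verified, means_tested, notify_finance, priority_flag, tax_filed} — 12 facts.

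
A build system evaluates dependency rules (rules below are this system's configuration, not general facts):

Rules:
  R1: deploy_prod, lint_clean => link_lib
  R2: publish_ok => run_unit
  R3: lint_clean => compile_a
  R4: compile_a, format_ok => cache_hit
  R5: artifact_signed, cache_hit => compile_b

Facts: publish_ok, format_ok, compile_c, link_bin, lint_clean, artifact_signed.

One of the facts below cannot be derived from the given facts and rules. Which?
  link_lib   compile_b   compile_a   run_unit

Round 1 — R2, R3, derive run_unit, compile_a.
Round 2 — R4, derive cache_hit.
Round 3 — R5, derive compile_b.
Derived: run_unit (round 1), compile_a (round 1), compile_b (round 3). link_lib never appears in any round.

link_lib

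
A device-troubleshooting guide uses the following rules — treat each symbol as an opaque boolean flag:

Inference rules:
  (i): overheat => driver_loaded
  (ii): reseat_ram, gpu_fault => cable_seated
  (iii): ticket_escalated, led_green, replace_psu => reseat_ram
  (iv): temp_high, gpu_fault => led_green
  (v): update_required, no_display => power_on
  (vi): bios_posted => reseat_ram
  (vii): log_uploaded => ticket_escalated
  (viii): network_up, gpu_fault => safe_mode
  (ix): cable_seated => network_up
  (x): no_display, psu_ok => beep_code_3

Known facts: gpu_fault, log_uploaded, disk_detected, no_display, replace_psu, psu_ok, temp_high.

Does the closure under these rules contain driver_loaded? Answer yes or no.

Round 1: (iv) [temp_high, gpu_fault => led_green]; (vii) [log_uploaded => ticket_escalated]; (x) [no_display, psu_ok => beep_code_3]. Adds led_green, ticket_escalated, beep_code_3.
Round 2: (iii) [ticket_escalated, led_green, replace_psu => reseat_ram]. Adds reseat_ram.
Round 3: (ii) [reseat_ram, gpu_fault => cable_seated]. Adds cable_seated.
Round 4: (ix) [cable_seated => network_up]. Adds network_up.
Round 5: (viii) [network_up, gpu_fault => safe_mode]. Adds safe_mode.
Fixed point reached. driver_loaded is concluded only by (i); (i) needs overheat (never derived).

no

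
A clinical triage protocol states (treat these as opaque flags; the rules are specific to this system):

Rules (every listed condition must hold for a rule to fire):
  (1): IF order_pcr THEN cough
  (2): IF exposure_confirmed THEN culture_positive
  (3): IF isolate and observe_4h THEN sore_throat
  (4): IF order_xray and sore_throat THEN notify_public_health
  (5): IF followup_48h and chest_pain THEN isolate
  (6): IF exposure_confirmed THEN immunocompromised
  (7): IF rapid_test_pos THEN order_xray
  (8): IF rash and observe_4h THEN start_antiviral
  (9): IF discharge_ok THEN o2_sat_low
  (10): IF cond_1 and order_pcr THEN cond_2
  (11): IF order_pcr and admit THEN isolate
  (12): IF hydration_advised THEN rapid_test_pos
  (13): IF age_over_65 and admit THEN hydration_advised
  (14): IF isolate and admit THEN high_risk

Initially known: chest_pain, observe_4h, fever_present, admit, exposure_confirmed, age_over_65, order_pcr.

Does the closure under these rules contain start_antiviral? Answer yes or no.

no

Round 1 fires (1), (2), (6), (11), (13), giving cough, culture_positive, immunocompromised, isolate, hydration_advised.
Round 2 fires (3), (12), (14), giving sore_throat, rapid_test_pos, high_risk.
Round 3 fires (7), giving order_xray.
Round 4 fires (4), giving notify_public_health.
Fixed point reached. start_antiviral is concluded only by (8); (8) needs rash (never derived).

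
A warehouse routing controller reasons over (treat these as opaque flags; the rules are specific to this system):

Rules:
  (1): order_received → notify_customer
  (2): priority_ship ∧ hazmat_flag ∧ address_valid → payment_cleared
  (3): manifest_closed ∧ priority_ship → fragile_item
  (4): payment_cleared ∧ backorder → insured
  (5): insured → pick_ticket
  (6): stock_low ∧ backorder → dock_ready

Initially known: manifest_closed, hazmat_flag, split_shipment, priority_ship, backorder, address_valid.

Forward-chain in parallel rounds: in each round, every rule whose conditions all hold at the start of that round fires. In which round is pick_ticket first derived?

Round 1: (2) [priority_ship ∧ hazmat_flag ∧ address_valid → payment_cleared]; (3) [manifest_closed ∧ priority_ship → fragile_item]. New: payment_cleared, fragile_item.
Round 2: (4) [payment_cleared ∧ backorder → insured]. New: insured.
Round 3: (5) [insured → pick_ticket]. New: pick_ticket.
pick_ticket first appears in round 3.

3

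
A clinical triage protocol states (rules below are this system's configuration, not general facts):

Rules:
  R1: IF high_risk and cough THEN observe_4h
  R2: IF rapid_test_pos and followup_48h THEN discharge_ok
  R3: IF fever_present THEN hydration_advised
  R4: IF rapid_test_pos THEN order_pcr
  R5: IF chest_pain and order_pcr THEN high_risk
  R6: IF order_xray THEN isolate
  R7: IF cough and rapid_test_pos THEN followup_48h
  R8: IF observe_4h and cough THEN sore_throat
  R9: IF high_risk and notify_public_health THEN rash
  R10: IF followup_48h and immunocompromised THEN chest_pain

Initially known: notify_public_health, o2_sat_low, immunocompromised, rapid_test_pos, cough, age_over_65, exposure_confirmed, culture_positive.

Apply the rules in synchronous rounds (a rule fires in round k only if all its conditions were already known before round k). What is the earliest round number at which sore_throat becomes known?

Round 1: R4 [IF rapid_test_pos THEN order_pcr]; R7 [IF cough and rapid_test_pos THEN followup_48h]. New: order_pcr, followup_48h.
Round 2: R2 [IF rapid_test_pos and followup_48h THEN discharge_ok]; R10 [IF followup_48h and immunocompromised THEN chest_pain]. New: discharge_ok, chest_pain.
Round 3: R5 [IF chest_pain and order_pcr THEN high_risk]. New: high_risk.
Round 4: R1 [IF high_risk and cough THEN observe_4h]; R9 [IF high_risk and notify_public_health THEN rash]. New: observe_4h, rash.
Round 5: R8 [IF observe_4h and cough THEN sore_throat]. New: sore_throat.
sore_throat first appears in round 5.

5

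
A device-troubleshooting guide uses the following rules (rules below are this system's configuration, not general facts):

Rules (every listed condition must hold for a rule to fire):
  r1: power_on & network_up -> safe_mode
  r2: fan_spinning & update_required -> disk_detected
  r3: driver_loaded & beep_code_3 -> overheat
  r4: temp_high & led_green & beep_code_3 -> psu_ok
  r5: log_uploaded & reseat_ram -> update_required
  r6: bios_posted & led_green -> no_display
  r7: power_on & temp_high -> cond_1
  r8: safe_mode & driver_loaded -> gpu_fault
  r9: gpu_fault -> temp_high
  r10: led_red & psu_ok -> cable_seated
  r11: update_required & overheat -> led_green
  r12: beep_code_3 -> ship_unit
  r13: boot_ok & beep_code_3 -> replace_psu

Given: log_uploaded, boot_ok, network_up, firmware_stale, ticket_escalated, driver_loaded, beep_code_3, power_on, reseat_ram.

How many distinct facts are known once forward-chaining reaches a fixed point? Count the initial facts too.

19

Round 1: r1 [power_on & network_up -> safe_mode]; r3 [driver_loaded & beep_code_3 -> overheat]; r5 [log_uploaded & reseat_ram -> update_required]; r12 [beep_code_3 -> ship_unit]; r13 [boot_ok & beep_code_3 -> replace_psu]. Adds safe_mode, overheat, update_required, ship_unit, replace_psu.
Round 2: r8 [safe_mode & driver_loaded -> gpu_fault]; r11 [update_required & overheat -> led_green]. Adds gpu_fault, led_green.
Round 3: r9 [gpu_fault -> temp_high]. Adds temp_high.
Round 4: r4 [temp_high & led_green & beep_code_3 -> psu_ok]; r7 [power_on & temp_high -> cond_1]. Adds psu_ok, cond_1.
Closure: {beep_code_3, boot_ok, cond_1, driver_loaded, firmware_stale, gpu_fault, led_green, log_uploaded, network_up, overheat, power_on, psu_ok, replace_psu, reseat_ram, safe_mode, ship_unit, temp_high, ticket_escalated, update_required} — 19 facts.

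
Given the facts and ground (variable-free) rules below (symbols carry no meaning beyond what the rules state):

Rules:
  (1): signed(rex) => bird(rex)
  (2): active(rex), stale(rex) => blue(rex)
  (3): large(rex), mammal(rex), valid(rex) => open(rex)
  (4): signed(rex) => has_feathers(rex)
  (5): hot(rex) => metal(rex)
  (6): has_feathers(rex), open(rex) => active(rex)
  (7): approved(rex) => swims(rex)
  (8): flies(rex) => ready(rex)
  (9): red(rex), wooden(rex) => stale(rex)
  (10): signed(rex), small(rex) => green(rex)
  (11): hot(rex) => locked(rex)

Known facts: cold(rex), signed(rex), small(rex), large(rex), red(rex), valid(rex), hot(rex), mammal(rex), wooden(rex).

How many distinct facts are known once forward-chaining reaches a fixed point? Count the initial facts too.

Round 1 fires (1), (3), (4), (5), (9), (10), (11), giving bird(rex), open(rex), has_feathers(rex), metal(rex), stale(rex), green(rex), locked(rex).
Round 2 fires (6), giving active(rex).
Round 3 fires (2), giving blue(rex).
Closure: {active(rex), bird(rex), blue(rex), cold(rex), green(rex), has_feathers(rex), hot(rex), large(rex), locked(rex), mammal(rex), metal(rex), open(rex), red(rex), signed(rex), small(rex), stale(rex), valid(rex), wooden(rex)} — 18 facts.

18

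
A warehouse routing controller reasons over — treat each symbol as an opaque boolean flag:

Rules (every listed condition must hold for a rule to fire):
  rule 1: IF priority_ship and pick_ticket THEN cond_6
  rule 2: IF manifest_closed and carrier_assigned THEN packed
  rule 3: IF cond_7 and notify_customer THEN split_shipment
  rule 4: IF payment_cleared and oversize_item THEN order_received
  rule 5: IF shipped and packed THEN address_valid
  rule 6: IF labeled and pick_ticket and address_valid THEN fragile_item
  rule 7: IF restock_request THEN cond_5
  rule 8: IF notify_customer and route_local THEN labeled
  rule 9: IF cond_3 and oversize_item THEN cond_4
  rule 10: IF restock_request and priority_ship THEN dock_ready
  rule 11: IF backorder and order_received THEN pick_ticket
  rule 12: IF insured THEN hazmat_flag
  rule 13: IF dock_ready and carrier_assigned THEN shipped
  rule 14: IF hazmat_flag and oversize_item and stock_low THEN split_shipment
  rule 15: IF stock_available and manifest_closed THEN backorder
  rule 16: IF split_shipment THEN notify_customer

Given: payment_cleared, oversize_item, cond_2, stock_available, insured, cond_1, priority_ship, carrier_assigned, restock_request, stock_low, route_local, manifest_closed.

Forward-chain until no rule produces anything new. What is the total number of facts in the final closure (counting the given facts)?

Round 1 — rule 2, rule 4, rule 7, rule 10, rule 12, rule 15, derive packed, order_received, cond_5, dock_ready, hazmat_flag, backorder.
Round 2 — rule 11, rule 13, rule 14, derive pick_ticket, shipped, split_shipment.
Round 3 — rule 1, rule 5, rule 16, derive cond_6, address_valid, notify_customer.
Round 4 — rule 8, derive labeled.
Round 5 — rule 6, derive fragile_item.
Closure: {address_valid, backorder, carrier_assigned, cond_1, cond_2, cond_5, cond_6, dock_ready, fragile_item, hazmat_flag, insured, labeled, manifest_closed, notify_customer, order_received, oversize_item, packed, payment_cleared, pick_ticket, priority_ship, restock_request, route_local, shipped, split_shipment, stock_available, stock_low} — 26 facts.

26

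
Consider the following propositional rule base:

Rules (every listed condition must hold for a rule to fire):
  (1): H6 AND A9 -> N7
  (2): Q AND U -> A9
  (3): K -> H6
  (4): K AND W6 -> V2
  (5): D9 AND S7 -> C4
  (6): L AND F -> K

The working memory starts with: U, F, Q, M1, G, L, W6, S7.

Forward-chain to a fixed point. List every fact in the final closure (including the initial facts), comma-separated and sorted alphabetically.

A9, F, G, H6, K, L, M1, N7, Q, S7, U, V2, W6

Round 1 fires (2), (6), giving A9, K.
Round 2 fires (3), (4), giving H6, V2.
Round 3 fires (1), giving N7.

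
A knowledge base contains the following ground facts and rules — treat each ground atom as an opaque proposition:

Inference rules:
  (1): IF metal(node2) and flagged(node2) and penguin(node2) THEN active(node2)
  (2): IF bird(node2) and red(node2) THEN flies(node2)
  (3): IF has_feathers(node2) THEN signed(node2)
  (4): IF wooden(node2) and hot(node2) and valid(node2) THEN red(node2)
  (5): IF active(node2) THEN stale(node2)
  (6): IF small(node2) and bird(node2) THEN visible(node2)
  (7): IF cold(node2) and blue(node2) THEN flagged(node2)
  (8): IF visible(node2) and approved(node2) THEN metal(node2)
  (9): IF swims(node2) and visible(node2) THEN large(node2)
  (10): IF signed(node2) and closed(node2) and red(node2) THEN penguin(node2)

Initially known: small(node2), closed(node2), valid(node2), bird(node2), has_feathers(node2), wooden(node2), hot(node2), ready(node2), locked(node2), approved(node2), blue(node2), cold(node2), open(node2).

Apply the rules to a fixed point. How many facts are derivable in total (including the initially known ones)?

22

Round 1 — (3), (4), (6), (7), derive signed(node2), red(node2), visible(node2), flagged(node2).
Round 2 — (2), (8), (10), derive flies(node2), metal(node2), penguin(node2).
Round 3 — (1), derive active(node2).
Round 4 — (5), derive stale(node2).
Closure: {active(node2), approved(node2), bird(node2), blue(node2), closed(node2), cold(node2), flagged(node2), flies(node2), has_feathers(node2), hot(node2), locked(node2), metal(node2), open(node2), penguin(node2), ready(node2), red(node2), signed(node2), small(node2), stale(node2), valid(node2), visible(node2), wooden(node2)} — 22 facts.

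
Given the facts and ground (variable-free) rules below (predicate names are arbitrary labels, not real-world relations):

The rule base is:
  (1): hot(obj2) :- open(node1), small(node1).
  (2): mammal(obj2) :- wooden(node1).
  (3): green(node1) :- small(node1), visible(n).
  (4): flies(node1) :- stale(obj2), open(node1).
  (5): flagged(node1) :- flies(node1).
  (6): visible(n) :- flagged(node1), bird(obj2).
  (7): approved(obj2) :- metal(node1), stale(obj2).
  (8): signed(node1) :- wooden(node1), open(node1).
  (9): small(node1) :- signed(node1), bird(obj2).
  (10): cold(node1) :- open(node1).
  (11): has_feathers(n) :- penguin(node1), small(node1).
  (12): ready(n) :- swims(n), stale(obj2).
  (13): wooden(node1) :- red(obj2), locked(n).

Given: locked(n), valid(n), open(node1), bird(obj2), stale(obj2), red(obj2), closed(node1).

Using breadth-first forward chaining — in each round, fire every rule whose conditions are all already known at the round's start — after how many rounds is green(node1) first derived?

4

Round 1: (4) [flies(node1) :- stale(obj2), open(node1).]; (10) [cold(node1) :- open(node1).]; (13) [wooden(node1) :- red(obj2), locked(n).]. Adds flies(node1), cold(node1), wooden(node1).
Round 2: (2) [mammal(obj2) :- wooden(node1).]; (5) [flagged(node1) :- flies(node1).]; (8) [signed(node1) :- wooden(node1), open(node1).]. Adds mammal(obj2), flagged(node1), signed(node1).
Round 3: (6) [visible(n) :- flagged(node1), bird(obj2).]; (9) [small(node1) :- signed(node1), bird(obj2).]. Adds visible(n), small(node1).
Round 4: (1) [hot(obj2) :- open(node1), small(node1).]; (3) [green(node1) :- small(node1), visible(n).]. Adds hot(obj2), green(node1).
green(node1) first appears in round 4.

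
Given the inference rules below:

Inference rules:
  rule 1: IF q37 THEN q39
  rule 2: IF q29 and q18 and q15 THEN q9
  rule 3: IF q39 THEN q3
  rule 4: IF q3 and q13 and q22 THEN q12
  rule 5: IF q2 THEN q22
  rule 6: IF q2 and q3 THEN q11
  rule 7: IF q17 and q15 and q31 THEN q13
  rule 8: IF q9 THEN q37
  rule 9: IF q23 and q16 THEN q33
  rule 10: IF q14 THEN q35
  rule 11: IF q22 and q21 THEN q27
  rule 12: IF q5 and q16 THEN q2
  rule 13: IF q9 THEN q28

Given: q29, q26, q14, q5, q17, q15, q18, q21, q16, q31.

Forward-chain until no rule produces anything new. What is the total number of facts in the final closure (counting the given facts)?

Round 1: rule 2 [IF q29 and q18 and q15 THEN q9]; rule 7 [IF q17 and q15 and q31 THEN q13]; rule 10 [IF q14 THEN q35]; rule 12 [IF q5 and q16 THEN q2]. New: q9, q13, q35, q2.
Round 2: rule 5 [IF q2 THEN q22]; rule 8 [IF q9 THEN q37]; rule 13 [IF q9 THEN q28]. New: q22, q37, q28.
Round 3: rule 1 [IF q37 THEN q39]; rule 11 [IF q22 and q21 THEN q27]. New: q39, q27.
Round 4: rule 3 [IF q39 THEN q3]. New: q3.
Round 5: rule 4 [IF q3 and q13 and q22 THEN q12]; rule 6 [IF q2 and q3 THEN q11]. New: q12, q11.
Closure: {q11, q12, q13, q14, q15, q16, q17, q18, q2, q21, q22, q26, q27, q28, q29, q3, q31, q35, q37, q39, q5, q9} — 22 facts.

22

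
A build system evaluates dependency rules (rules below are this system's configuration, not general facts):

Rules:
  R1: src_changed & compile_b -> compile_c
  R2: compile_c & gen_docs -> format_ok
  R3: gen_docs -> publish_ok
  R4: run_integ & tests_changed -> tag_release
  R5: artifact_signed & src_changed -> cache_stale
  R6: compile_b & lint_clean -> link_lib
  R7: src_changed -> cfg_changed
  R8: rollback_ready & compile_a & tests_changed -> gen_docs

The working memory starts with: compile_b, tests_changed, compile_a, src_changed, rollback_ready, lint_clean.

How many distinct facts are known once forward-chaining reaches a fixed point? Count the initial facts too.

12

Round 1: R1 [src_changed & compile_b -> compile_c]; R6 [compile_b & lint_clean -> link_lib]; R7 [src_changed -> cfg_changed]; R8 [rollback_ready & compile_a & tests_changed -> gen_docs]. Adds compile_c, link_lib, cfg_changed, gen_docs.
Round 2: R2 [compile_c & gen_docs -> format_ok]; R3 [gen_docs -> publish_ok]. Adds format_ok, publish_ok.
Closure: {cfg_changed, compile_a, compile_b, compile_c, format_ok, gen_docs, link_lib, lint_clean, publish_ok, rollback_ready, src_changed, tests_changed} — 12 facts.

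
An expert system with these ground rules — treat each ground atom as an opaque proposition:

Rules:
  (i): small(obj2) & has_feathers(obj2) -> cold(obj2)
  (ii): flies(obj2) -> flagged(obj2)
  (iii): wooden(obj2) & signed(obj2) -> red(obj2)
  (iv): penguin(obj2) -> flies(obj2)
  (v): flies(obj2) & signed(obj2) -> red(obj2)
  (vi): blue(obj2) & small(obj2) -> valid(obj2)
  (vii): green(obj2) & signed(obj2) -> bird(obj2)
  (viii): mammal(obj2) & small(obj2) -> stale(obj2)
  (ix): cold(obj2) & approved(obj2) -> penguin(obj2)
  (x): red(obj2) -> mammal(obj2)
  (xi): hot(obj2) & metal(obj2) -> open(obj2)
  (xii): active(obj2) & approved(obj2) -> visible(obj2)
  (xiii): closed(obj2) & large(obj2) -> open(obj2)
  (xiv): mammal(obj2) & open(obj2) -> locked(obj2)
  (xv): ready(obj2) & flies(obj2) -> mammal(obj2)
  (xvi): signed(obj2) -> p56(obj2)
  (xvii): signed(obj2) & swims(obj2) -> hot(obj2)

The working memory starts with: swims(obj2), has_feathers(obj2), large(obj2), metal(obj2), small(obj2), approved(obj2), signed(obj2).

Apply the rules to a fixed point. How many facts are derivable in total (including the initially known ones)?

Round 1: (i) [small(obj2) & has_feathers(obj2) -> cold(obj2)]; (xvi) [signed(obj2) -> p56(obj2)]; (xvii) [signed(obj2) & swims(obj2) -> hot(obj2)]. Adds cold(obj2), p56(obj2), hot(obj2).
Round 2: (ix) [cold(obj2) & approved(obj2) -> penguin(obj2)]; (xi) [hot(obj2) & metal(obj2) -> open(obj2)]. Adds penguin(obj2), open(obj2).
Round 3: (iv) [penguin(obj2) -> flies(obj2)]. Adds flies(obj2).
Round 4: (ii) [flies(obj2) -> flagged(obj2)]; (v) [flies(obj2) & signed(obj2) -> red(obj2)]. Adds flagged(obj2), red(obj2).
Round 5: (x) [red(obj2) -> mammal(obj2)]. Adds mammal(obj2).
Round 6: (viii) [mammal(obj2) & small(obj2) -> stale(obj2)]; (xiv) [mammal(obj2) & open(obj2) -> locked(obj2)]. Adds stale(obj2), locked(obj2).
Closure: {approved(obj2), cold(obj2), flagged(obj2), flies(obj2), has_feathers(obj2), hot(obj2), large(obj2), locked(obj2), mammal(obj2), metal(obj2), open(obj2), p56(obj2), penguin(obj2), red(obj2), signed(obj2), small(obj2), stale(obj2), swims(obj2)} — 18 facts.

18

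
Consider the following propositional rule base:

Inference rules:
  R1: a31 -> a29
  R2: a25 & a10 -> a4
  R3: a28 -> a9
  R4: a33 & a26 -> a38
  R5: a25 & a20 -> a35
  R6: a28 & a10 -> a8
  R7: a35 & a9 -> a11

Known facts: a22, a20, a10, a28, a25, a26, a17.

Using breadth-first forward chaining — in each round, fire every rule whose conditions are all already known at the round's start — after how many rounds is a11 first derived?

2

Round 1: R2 [a25 & a10 -> a4]; R3 [a28 -> a9]; R5 [a25 & a20 -> a35]; R6 [a28 & a10 -> a8]. New: a4, a9, a35, a8.
Round 2: R7 [a35 & a9 -> a11]. New: a11.
a11 first appears in round 2.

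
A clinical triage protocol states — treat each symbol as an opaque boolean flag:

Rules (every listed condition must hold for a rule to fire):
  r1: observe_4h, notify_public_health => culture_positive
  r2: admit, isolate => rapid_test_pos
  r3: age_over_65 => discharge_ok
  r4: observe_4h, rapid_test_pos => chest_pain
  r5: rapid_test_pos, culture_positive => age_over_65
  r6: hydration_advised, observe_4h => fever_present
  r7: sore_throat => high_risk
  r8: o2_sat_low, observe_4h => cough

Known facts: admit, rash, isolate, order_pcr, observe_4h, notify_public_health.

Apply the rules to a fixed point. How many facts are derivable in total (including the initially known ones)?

Round 1: r1 [observe_4h, notify_public_health => culture_positive]; r2 [admit, isolate => rapid_test_pos]. New: culture_positive, rapid_test_pos.
Round 2: r4 [observe_4h, rapid_test_pos => chest_pain]; r5 [rapid_test_pos, culture_positive => age_over_65]. New: chest_pain, age_over_65.
Round 3: r3 [age_over_65 => discharge_ok]. New: discharge_ok.
Closure: {admit, age_over_65, chest_pain, culture_positive, discharge_ok, isolate, notify_public_health, observe_4h, order_pcr, rapid_test_pos, rash} — 11 facts.

11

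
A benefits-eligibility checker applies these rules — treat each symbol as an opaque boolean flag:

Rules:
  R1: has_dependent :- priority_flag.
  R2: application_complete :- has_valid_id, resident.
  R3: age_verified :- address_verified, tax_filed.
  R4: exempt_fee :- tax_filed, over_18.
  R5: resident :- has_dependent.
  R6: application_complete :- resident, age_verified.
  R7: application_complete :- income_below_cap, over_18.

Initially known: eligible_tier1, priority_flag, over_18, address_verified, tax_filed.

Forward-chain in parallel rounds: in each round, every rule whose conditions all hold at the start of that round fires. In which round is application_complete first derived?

3

Round 1: R1 [has_dependent :- priority_flag.]; R3 [age_verified :- address_verified, tax_filed.]; R4 [exempt_fee :- tax_filed, over_18.]. New: has_dependent, age_verified, exempt_fee.
Round 2: R5 [resident :- has_dependent.]. New: resident.
Round 3: R6 [application_complete :- resident, age_verified.]. New: application_complete.
application_complete first appears in round 3.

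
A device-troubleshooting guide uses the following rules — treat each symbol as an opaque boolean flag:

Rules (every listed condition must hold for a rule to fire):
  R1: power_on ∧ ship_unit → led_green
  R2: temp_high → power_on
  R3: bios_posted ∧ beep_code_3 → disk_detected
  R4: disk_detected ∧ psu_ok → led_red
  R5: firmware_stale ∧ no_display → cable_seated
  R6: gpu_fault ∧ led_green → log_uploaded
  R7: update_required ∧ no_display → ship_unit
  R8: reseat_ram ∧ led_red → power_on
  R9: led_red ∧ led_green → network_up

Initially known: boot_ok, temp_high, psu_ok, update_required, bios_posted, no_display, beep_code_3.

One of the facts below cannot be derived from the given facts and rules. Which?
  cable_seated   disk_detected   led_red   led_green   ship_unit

cable_seated

Round 1 fires R2, R3, R7, giving power_on, disk_detected, ship_unit.
Round 2 fires R1, R4, giving led_green, led_red.
Round 3 fires R9, giving network_up.
Derived: led_green (round 2), led_red (round 2), ship_unit (round 1), disk_detected (round 1). cable_seated never appears in any round.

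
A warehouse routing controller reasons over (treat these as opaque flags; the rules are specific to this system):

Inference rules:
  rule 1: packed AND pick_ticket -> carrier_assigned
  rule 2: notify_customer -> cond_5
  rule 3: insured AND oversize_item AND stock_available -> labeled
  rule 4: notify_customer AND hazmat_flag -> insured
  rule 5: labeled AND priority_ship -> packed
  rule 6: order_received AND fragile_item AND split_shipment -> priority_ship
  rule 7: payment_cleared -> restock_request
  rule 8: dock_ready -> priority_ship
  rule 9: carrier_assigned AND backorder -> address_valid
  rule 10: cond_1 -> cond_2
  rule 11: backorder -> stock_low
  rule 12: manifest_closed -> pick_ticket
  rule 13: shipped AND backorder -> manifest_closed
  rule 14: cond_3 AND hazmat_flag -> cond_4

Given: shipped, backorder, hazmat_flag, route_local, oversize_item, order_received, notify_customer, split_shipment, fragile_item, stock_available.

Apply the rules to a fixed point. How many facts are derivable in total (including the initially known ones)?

20

Round 1: rule 2 [notify_customer -> cond_5]; rule 4 [notify_customer AND hazmat_flag -> insured]; rule 6 [order_received AND fragile_item AND split_shipment -> priority_ship]; rule 11 [backorder -> stock_low]; rule 13 [shipped AND backorder -> manifest_closed]. Adds cond_5, insured, priority_ship, stock_low, manifest_closed.
Round 2: rule 3 [insured AND oversize_item AND stock_available -> labeled]; rule 12 [manifest_closed -> pick_ticket]. Adds labeled, pick_ticket.
Round 3: rule 5 [labeled AND priority_ship -> packed]. Adds packed.
Round 4: rule 1 [packed AND pick_ticket -> carrier_assigned]. Adds carrier_assigned.
Round 5: rule 9 [carrier_assigned AND backorder -> address_valid]. Adds address_valid.
Closure: {address_valid, backorder, carrier_assigned, cond_5, fragile_item, hazmat_flag, insured, labeled, manifest_closed, notify_customer, order_received, oversize_item, packed, pick_ticket, priority_ship, route_local, shipped, split_shipment, stock_available, stock_low} — 20 facts.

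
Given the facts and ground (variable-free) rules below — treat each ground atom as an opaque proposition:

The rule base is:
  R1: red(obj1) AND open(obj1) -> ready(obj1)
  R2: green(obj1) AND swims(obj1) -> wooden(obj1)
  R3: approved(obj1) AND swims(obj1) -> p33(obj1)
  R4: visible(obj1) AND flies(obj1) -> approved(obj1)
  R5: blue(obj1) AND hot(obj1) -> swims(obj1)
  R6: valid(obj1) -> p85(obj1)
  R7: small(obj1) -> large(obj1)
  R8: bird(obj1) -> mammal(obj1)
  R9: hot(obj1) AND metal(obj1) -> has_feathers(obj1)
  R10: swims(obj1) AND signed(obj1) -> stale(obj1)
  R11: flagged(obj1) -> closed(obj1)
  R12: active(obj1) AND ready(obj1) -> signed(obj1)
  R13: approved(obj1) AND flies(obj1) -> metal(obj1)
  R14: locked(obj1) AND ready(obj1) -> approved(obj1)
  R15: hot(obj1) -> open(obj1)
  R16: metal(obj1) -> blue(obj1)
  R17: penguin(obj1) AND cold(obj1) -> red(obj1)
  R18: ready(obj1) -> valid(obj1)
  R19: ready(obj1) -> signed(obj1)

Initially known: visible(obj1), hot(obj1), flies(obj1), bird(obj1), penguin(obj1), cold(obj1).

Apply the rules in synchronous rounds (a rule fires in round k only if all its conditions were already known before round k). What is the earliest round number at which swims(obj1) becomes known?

Round 1 — R4, R8, R15, R17, derive approved(obj1), mammal(obj1), open(obj1), red(obj1).
Round 2 — R1, R13, derive ready(obj1), metal(obj1).
Round 3 — R9, R16, R18, R19, derive has_feathers(obj1), blue(obj1), valid(obj1), signed(obj1).
Round 4 — R5, R6, derive swims(obj1), p85(obj1).
swims(obj1) first appears in round 4.

4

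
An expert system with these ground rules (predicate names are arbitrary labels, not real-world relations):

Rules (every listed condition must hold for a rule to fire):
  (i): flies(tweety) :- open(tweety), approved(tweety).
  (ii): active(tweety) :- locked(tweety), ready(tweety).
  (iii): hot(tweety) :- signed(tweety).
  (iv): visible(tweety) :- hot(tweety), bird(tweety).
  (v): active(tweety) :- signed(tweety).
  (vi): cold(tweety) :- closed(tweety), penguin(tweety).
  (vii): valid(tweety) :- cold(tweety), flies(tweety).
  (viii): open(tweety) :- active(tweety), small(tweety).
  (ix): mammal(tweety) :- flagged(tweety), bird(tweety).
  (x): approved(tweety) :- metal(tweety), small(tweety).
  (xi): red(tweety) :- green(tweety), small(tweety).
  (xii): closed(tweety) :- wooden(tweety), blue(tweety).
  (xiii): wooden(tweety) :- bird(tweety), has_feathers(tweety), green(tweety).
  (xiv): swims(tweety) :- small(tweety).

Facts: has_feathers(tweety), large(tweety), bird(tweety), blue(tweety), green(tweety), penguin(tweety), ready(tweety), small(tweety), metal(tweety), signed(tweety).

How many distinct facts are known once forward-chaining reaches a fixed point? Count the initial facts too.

Round 1: (iii) [hot(tweety) :- signed(tweety).]; (v) [active(tweety) :- signed(tweety).]; (x) [approved(tweety) :- metal(tweety), small(tweety).]; (xi) [red(tweety) :- green(tweety), small(tweety).]; (xiii) [wooden(tweety) :- bird(tweety), has_feathers(tweety), green(tweety).]; (xiv) [swims(tweety) :- small(tweety).]. Adds hot(tweety), active(tweety), approved(tweety), red(tweety), wooden(tweety), swims(tweety).
Round 2: (iv) [visible(tweety) :- hot(tweety), bird(tweety).]; (viii) [open(tweety) :- active(tweety), small(tweety).]; (xii) [closed(tweety) :- wooden(tweety), blue(tweety).]. Adds visible(tweety), open(tweety), closed(tweety).
Round 3: (i) [flies(tweety) :- open(tweety), approved(tweety).]; (vi) [cold(tweety) :- closed(tweety), penguin(tweety).]. Adds flies(tweety), cold(tweety).
Round 4: (vii) [valid(tweety) :- cold(tweety), flies(tweety).]. Adds valid(tweety).
Closure: {active(tweety), approved(tweety), bird(tweety), blue(tweety), closed(tweety), cold(tweety), flies(tweety), green(tweety), has_feathers(tweety), hot(tweety), large(tweety), metal(tweety), open(tweety), penguin(tweety), ready(tweety), red(tweety), signed(tweety), small(tweety), swims(tweety), valid(tweety), visible(tweety), wooden(tweety)} — 22 facts.

22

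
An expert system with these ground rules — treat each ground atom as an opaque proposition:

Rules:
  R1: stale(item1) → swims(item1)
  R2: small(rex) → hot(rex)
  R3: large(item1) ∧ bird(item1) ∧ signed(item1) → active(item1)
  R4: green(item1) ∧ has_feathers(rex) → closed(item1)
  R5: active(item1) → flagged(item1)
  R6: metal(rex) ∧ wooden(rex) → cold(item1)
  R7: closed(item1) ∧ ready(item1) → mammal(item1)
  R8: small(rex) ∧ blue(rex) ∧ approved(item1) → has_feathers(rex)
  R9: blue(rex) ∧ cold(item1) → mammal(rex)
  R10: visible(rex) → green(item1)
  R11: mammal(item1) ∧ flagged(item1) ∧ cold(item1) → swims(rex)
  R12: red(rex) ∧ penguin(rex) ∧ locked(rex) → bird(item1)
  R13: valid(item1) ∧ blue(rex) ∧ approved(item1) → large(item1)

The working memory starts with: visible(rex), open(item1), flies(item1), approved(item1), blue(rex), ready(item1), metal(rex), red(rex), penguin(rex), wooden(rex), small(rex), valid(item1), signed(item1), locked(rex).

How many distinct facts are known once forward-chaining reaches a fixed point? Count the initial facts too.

26

Round 1 — R2, R6, R8, R10, R12, R13, derive hot(rex), cold(item1), has_feathers(rex), green(item1), bird(item1), large(item1).
Round 2 — R3, R4, R9, derive active(item1), closed(item1), mammal(rex).
Round 3 — R5, R7, derive flagged(item1), mammal(item1).
Round 4 — R11, derive swims(rex).
Closure: {active(item1), approved(item1), bird(item1), blue(rex), closed(item1), cold(item1), flagged(item1), flies(item1), green(item1), has_feathers(rex), hot(rex), large(item1), locked(rex), mammal(item1), mammal(rex), metal(rex), open(item1), penguin(rex), ready(item1), red(rex), signed(item1), small(rex), swims(rex), valid(item1), visible(rex), wooden(rex)} — 26 facts.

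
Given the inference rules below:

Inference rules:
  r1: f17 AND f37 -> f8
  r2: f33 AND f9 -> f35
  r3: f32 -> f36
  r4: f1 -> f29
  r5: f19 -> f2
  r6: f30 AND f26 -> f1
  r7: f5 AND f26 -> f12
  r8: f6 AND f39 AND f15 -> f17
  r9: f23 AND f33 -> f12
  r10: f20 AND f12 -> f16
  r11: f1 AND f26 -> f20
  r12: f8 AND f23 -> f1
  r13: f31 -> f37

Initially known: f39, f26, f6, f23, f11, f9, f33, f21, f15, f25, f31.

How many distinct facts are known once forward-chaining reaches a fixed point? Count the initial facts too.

[1] r2 [f33 AND f9 -> f35]; r8 [f6 AND f39 AND f15 -> f17]; r9 [f23 AND f33 -> f12]; r13 [f31 -> f37]. ⇒ new: f35, f17, f12, f37.
[2] r1 [f17 AND f37 -> f8]. ⇒ new: f8.
[3] r12 [f8 AND f23 -> f1]. ⇒ new: f1.
[4] r4 [f1 -> f29]; r11 [f1 AND f26 -> f20]. ⇒ new: f29, f20.
[5] r10 [f20 AND f12 -> f16]. ⇒ new: f16.
Closure: {f1, f11, f12, f15, f16, f17, f20, f21, f23, f25, f26, f29, f31, f33, f35, f37, f39, f6, f8, f9} — 20 facts.

20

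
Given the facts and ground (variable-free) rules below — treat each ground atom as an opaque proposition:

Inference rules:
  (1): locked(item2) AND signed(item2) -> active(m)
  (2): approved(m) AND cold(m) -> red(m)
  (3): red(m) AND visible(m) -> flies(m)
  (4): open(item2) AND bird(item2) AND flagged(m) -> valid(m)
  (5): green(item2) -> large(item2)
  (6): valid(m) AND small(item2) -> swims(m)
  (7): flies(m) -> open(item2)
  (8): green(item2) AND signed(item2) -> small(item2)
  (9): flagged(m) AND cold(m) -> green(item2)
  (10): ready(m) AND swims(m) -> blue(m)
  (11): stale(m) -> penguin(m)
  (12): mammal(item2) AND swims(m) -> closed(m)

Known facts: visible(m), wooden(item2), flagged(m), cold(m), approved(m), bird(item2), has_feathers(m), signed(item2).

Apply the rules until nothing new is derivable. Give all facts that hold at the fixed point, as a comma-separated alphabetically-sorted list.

Round 1 fires (2), (9), giving red(m), green(item2).
Round 2 fires (3), (5), (8), giving flies(m), large(item2), small(item2).
Round 3 fires (7), giving open(item2).
Round 4 fires (4), giving valid(m).
Round 5 fires (6), giving swims(m).

approved(m), bird(item2), cold(m), flagged(m), flies(m), green(item2), has_feathers(m), large(item2), open(item2), red(m), signed(item2), small(item2), swims(m), valid(m), visible(m), wooden(item2)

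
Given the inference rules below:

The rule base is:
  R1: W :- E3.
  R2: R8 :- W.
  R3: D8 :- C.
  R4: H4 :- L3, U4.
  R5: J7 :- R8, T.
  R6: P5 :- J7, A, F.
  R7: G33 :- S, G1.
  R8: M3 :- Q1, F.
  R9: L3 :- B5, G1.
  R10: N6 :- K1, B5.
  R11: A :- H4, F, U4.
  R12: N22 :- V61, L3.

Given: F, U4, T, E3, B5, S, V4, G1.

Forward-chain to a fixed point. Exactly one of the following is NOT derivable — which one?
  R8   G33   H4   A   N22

N22

Round 1 fires R1, R7, R9, giving W, G33, L3.
Round 2 fires R2, R4, giving R8, H4.
Round 3 fires R5, R11, giving J7, A.
Round 4 fires R6, giving P5.
Derived: A (round 3), R8 (round 2), H4 (round 2), G33 (round 1). N22 never appears in any round.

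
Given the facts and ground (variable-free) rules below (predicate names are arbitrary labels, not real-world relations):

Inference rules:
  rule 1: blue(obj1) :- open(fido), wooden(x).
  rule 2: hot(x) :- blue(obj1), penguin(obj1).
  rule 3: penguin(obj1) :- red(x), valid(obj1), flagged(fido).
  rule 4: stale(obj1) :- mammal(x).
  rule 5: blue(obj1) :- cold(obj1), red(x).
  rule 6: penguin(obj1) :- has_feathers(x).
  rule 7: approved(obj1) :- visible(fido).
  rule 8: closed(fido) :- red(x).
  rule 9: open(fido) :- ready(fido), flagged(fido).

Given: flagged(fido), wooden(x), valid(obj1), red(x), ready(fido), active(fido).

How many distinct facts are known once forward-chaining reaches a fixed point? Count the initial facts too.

Round 1: rule 3 [penguin(obj1) :- red(x), valid(obj1), flagged(fido).]; rule 8 [closed(fido) :- red(x).]; rule 9 [open(fido) :- ready(fido), flagged(fido).]. New: penguin(obj1), closed(fido), open(fido).
Round 2: rule 1 [blue(obj1) :- open(fido), wooden(x).]. New: blue(obj1).
Round 3: rule 2 [hot(x) :- blue(obj1), penguin(obj1).]. New: hot(x).
Closure: {active(fido), blue(obj1), closed(fido), flagged(fido), hot(x), open(fido), penguin(obj1), ready(fido), red(x), valid(obj1), wooden(x)} — 11 facts.

11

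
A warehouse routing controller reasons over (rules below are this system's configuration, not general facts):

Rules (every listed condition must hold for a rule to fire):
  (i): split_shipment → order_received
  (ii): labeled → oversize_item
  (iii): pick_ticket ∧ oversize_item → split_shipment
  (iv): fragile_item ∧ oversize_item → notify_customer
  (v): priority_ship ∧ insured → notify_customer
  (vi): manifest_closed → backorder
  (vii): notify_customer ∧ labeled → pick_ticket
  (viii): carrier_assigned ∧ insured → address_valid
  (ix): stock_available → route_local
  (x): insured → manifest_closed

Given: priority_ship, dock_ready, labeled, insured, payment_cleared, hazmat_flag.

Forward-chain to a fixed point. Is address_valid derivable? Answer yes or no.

Round 1 fires (ii), (v), (x), giving oversize_item, notify_customer, manifest_closed.
Round 2 fires (vi), (vii), giving backorder, pick_ticket.
Round 3 fires (iii), giving split_shipment.
Round 4 fires (i), giving order_received.
Fixed point reached. address_valid is concluded only by (viii); (viii) needs carrier_assigned (never derived).

no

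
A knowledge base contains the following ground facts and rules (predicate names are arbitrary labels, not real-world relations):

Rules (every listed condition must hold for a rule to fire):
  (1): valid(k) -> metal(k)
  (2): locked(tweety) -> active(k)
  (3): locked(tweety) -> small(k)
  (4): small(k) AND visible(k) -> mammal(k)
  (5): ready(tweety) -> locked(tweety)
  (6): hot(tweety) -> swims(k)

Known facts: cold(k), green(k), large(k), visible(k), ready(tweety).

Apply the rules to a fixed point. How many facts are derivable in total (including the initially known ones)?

Round 1 fires (5), giving locked(tweety).
Round 2 fires (2), (3), giving active(k), small(k).
Round 3 fires (4), giving mammal(k).
Closure: {active(k), cold(k), green(k), large(k), locked(tweety), mammal(k), ready(tweety), small(k), visible(k)} — 9 facts.

9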